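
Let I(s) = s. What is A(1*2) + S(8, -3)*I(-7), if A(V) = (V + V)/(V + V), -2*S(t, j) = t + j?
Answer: 37/2 ≈ 18.500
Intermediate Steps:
S(t, j) = -j/2 - t/2 (S(t, j) = -(t + j)/2 = -(j + t)/2 = -j/2 - t/2)
A(V) = 1 (A(V) = (2*V)/((2*V)) = (2*V)*(1/(2*V)) = 1)
A(1*2) + S(8, -3)*I(-7) = 1 + (-1/2*(-3) - 1/2*8)*(-7) = 1 + (3/2 - 4)*(-7) = 1 - 5/2*(-7) = 1 + 35/2 = 37/2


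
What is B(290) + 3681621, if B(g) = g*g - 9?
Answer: 3765712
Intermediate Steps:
B(g) = -9 + g² (B(g) = g² - 9 = -9 + g²)
B(290) + 3681621 = (-9 + 290²) + 3681621 = (-9 + 84100) + 3681621 = 84091 + 3681621 = 3765712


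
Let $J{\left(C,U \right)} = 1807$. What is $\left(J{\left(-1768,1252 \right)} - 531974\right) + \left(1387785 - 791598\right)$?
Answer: $66020$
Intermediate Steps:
$\left(J{\left(-1768,1252 \right)} - 531974\right) + \left(1387785 - 791598\right) = \left(1807 - 531974\right) + \left(1387785 - 791598\right) = -530167 + \left(1387785 - 791598\right) = -530167 + 596187 = 66020$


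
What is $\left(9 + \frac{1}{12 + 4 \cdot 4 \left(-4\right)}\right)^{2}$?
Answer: $\frac{218089}{2704} \approx 80.654$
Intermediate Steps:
$\left(9 + \frac{1}{12 + 4 \cdot 4 \left(-4\right)}\right)^{2} = \left(9 + \frac{1}{12 + 16 \left(-4\right)}\right)^{2} = \left(9 + \frac{1}{12 - 64}\right)^{2} = \left(9 + \frac{1}{-52}\right)^{2} = \left(9 - \frac{1}{52}\right)^{2} = \left(\frac{467}{52}\right)^{2} = \frac{218089}{2704}$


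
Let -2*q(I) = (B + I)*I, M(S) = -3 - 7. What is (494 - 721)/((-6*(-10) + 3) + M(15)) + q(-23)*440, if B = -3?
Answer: -6972907/53 ≈ -1.3156e+5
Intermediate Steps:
M(S) = -10
q(I) = -I*(-3 + I)/2 (q(I) = -(-3 + I)*I/2 = -I*(-3 + I)/2)
(494 - 721)/((-6*(-10) + 3) + M(15)) + q(-23)*440 = (494 - 721)/((-6*(-10) + 3) - 10) + ((½)*(-23)*(3 - 1*(-23)))*440 = -227/((60 + 3) - 10) + ((½)*(-23)*(3 + 23))*440 = -227/(63 - 10) + ((½)*(-23)*26)*440 = -227/53 - 299*440 = -227*1/53 - 131560 = -227/53 - 131560 = -6972907/53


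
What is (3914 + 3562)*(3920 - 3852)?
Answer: 508368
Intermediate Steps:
(3914 + 3562)*(3920 - 3852) = 7476*68 = 508368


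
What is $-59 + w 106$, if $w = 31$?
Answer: $3227$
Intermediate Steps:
$-59 + w 106 = -59 + 31 \cdot 106 = -59 + 3286 = 3227$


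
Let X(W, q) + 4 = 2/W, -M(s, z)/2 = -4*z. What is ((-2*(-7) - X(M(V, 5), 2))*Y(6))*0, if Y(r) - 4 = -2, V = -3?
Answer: 0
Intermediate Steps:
M(s, z) = 8*z (M(s, z) = -(-8)*z = 8*z)
X(W, q) = -4 + 2/W
Y(r) = 2 (Y(r) = 4 - 2 = 2)
((-2*(-7) - X(M(V, 5), 2))*Y(6))*0 = ((-2*(-7) - (-4 + 2/((8*5))))*2)*0 = ((14 - (-4 + 2/40))*2)*0 = ((14 - (-4 + 2*(1/40)))*2)*0 = ((14 - (-4 + 1/20))*2)*0 = ((14 - 1*(-79/20))*2)*0 = ((14 + 79/20)*2)*0 = ((359/20)*2)*0 = (359/10)*0 = 0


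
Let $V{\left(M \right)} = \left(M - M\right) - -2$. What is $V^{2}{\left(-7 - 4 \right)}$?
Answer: $4$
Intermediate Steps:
$V{\left(M \right)} = 2$ ($V{\left(M \right)} = 0 + 2 = 2$)
$V^{2}{\left(-7 - 4 \right)} = 2^{2} = 4$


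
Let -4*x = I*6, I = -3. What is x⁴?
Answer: 6561/16 ≈ 410.06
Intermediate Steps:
x = 9/2 (x = -(-3)*6/4 = -¼*(-18) = 9/2 ≈ 4.5000)
x⁴ = (9/2)⁴ = 6561/16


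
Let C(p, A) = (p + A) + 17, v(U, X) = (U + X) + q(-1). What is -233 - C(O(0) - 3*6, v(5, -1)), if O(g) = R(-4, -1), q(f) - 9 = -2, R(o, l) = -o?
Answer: -247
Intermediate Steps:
q(f) = 7 (q(f) = 9 - 2 = 7)
v(U, X) = 7 + U + X (v(U, X) = (U + X) + 7 = 7 + U + X)
O(g) = 4 (O(g) = -1*(-4) = 4)
C(p, A) = 17 + A + p (C(p, A) = (A + p) + 17 = 17 + A + p)
-233 - C(O(0) - 3*6, v(5, -1)) = -233 - (17 + (7 + 5 - 1) + (4 - 3*6)) = -233 - (17 + 11 + (4 - 18)) = -233 - (17 + 11 - 14) = -233 - 1*14 = -233 - 14 = -247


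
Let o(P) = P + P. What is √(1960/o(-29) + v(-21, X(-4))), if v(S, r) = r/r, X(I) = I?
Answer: I*√27579/29 ≈ 5.7265*I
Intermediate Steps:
v(S, r) = 1
o(P) = 2*P
√(1960/o(-29) + v(-21, X(-4))) = √(1960/((2*(-29))) + 1) = √(1960/(-58) + 1) = √(1960*(-1/58) + 1) = √(-980/29 + 1) = √(-951/29) = I*√27579/29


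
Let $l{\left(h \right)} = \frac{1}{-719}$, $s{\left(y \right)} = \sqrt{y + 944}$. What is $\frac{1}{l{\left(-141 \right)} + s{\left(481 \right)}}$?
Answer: $\frac{719}{736669424} + \frac{2584805 \sqrt{57}}{736669424} \approx 0.026492$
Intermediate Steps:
$s{\left(y \right)} = \sqrt{944 + y}$
$l{\left(h \right)} = - \frac{1}{719}$
$\frac{1}{l{\left(-141 \right)} + s{\left(481 \right)}} = \frac{1}{- \frac{1}{719} + \sqrt{944 + 481}} = \frac{1}{- \frac{1}{719} + \sqrt{1425}} = \frac{1}{- \frac{1}{719} + 5 \sqrt{57}}$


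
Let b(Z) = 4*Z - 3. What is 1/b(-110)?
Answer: -1/443 ≈ -0.0022573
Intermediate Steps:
b(Z) = -3 + 4*Z
1/b(-110) = 1/(-3 + 4*(-110)) = 1/(-3 - 440) = 1/(-443) = -1/443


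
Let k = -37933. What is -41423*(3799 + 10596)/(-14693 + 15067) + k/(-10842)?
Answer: -1616224465657/1013727 ≈ -1.5943e+6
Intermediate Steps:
-41423*(3799 + 10596)/(-14693 + 15067) + k/(-10842) = -41423*(3799 + 10596)/(-14693 + 15067) - 37933/(-10842) = -41423/(374/14395) - 37933*(-1/10842) = -41423/(374*(1/14395)) + 37933/10842 = -41423/374/14395 + 37933/10842 = -41423*14395/374 + 37933/10842 = -596284085/374 + 37933/10842 = -1616224465657/1013727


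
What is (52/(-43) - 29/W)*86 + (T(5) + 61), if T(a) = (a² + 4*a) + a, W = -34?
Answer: 1366/17 ≈ 80.353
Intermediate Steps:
T(a) = a² + 5*a
(52/(-43) - 29/W)*86 + (T(5) + 61) = (52/(-43) - 29/(-34))*86 + (5*(5 + 5) + 61) = (52*(-1/43) - 29*(-1/34))*86 + (5*10 + 61) = (-52/43 + 29/34)*86 + (50 + 61) = -521/1462*86 + 111 = -521/17 + 111 = 1366/17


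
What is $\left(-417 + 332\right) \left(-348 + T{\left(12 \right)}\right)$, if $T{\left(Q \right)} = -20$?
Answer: $31280$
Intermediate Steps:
$\left(-417 + 332\right) \left(-348 + T{\left(12 \right)}\right) = \left(-417 + 332\right) \left(-348 - 20\right) = \left(-85\right) \left(-368\right) = 31280$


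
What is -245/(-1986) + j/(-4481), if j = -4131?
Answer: 9302011/8899266 ≈ 1.0453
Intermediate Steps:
-245/(-1986) + j/(-4481) = -245/(-1986) - 4131/(-4481) = -245*(-1/1986) - 4131*(-1/4481) = 245/1986 + 4131/4481 = 9302011/8899266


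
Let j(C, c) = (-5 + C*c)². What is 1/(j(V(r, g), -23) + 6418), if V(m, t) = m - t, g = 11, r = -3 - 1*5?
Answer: 1/193042 ≈ 5.1802e-6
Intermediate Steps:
r = -8 (r = -3 - 5 = -8)
1/(j(V(r, g), -23) + 6418) = 1/((-5 + (-8 - 1*11)*(-23))² + 6418) = 1/((-5 + (-8 - 11)*(-23))² + 6418) = 1/((-5 - 19*(-23))² + 6418) = 1/((-5 + 437)² + 6418) = 1/(432² + 6418) = 1/(186624 + 6418) = 1/193042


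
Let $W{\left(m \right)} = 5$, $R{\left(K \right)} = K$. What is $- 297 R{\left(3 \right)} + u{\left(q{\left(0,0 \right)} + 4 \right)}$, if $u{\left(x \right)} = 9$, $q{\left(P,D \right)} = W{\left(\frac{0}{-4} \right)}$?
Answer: $-882$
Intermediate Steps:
$q{\left(P,D \right)} = 5$
$- 297 R{\left(3 \right)} + u{\left(q{\left(0,0 \right)} + 4 \right)} = \left(-297\right) 3 + 9 = -891 + 9 = -882$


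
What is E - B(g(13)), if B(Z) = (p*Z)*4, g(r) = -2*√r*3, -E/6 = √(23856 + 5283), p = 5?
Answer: -6*√29139 + 120*√13 ≈ -591.54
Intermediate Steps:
E = -6*√29139 (E = -6*√(23856 + 5283) = -6*√29139 ≈ -1024.2)
g(r) = -6*√r
B(Z) = 20*Z (B(Z) = (5*Z)*4 = 20*Z)
E - B(g(13)) = -6*√29139 - 20*(-6*√13) = -6*√29139 - (-120)*√13 = -6*√29139 + 120*√13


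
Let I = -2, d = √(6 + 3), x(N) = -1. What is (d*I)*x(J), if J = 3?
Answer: 6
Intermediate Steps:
d = 3 (d = √9 = 3)
(d*I)*x(J) = (3*(-2))*(-1) = -6*(-1) = 6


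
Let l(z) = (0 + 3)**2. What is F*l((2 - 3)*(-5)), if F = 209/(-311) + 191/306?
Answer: -4553/10574 ≈ -0.43058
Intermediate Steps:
l(z) = 9 (l(z) = 3**2 = 9)
F = -4553/95166 (F = 209*(-1/311) + 191*(1/306) = -209/311 + 191/306 = -4553/95166 ≈ -0.047843)
F*l((2 - 3)*(-5)) = -4553/95166*9 = -4553/10574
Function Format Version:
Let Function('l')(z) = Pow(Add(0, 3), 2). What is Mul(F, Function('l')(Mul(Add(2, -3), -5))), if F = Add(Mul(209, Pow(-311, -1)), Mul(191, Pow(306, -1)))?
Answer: Rational(-4553, 10574) ≈ -0.43058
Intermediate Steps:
Function('l')(z) = 9 (Function('l')(z) = Pow(3, 2) = 9)
F = Rational(-4553, 95166) (F = Add(Mul(209, Rational(-1, 311)), Mul(191, Rational(1, 306))) = Add(Rational(-209, 311), Rational(191, 306)) = Rational(-4553, 95166) ≈ -0.047843)
Mul(F, Function('l')(Mul(Add(2, -3), -5))) = Mul(Rational(-4553, 95166), 9) = Rational(-4553, 10574)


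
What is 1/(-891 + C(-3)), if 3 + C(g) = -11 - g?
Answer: -1/902 ≈ -0.0011086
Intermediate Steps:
C(g) = -14 - g (C(g) = -3 + (-11 - g) = -14 - g)
1/(-891 + C(-3)) = 1/(-891 + (-14 - 1*(-3))) = 1/(-891 + (-14 + 3)) = 1/(-891 - 11) = 1/(-902) = -1/902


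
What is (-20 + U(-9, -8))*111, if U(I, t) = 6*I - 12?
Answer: -9546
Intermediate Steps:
U(I, t) = -12 + 6*I
(-20 + U(-9, -8))*111 = (-20 + (-12 + 6*(-9)))*111 = (-20 + (-12 - 54))*111 = (-20 - 66)*111 = -86*111 = -9546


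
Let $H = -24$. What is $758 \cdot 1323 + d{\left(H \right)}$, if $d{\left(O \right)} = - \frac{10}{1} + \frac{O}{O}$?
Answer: $1002825$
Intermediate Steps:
$d{\left(O \right)} = -9$ ($d{\left(O \right)} = \left(-10\right) 1 + 1 = -10 + 1 = -9$)
$758 \cdot 1323 + d{\left(H \right)} = 758 \cdot 1323 - 9 = 1002834 - 9 = 1002825$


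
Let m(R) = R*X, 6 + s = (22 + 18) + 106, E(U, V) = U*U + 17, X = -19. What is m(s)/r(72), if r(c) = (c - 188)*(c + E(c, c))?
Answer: 665/152917 ≈ 0.0043488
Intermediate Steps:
E(U, V) = 17 + U² (E(U, V) = U² + 17 = 17 + U²)
r(c) = (-188 + c)*(17 + c + c²) (r(c) = (c - 188)*(c + (17 + c²)) = (-188 + c)*(17 + c + c²))
s = 140 (s = -6 + ((22 + 18) + 106) = -6 + (40 + 106) = -6 + 146 = 140)
m(R) = -19*R (m(R) = R*(-19) = -19*R)
m(s)/r(72) = (-19*140)/(-3196 + 72³ - 187*72² - 171*72) = -2660/(-3196 + 373248 - 187*5184 - 12312) = -2660/(-3196 + 373248 - 969408 - 12312) = -2660/(-611668) = -2660*(-1/611668) = 665/152917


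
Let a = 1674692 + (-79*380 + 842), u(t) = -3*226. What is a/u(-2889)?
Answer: -822757/339 ≈ -2427.0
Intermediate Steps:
u(t) = -678
a = 1645514 (a = 1674692 + (-30020 + 842) = 1674692 - 29178 = 1645514)
a/u(-2889) = 1645514/(-678) = 1645514*(-1/678) = -822757/339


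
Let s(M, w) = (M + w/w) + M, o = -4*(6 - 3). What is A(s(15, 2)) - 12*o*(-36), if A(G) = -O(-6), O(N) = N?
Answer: -5178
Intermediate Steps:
o = -12 (o = -4*3 = -12)
s(M, w) = 1 + 2*M (s(M, w) = (M + 1) + M = (1 + M) + M = 1 + 2*M)
A(G) = 6 (A(G) = -1*(-6) = 6)
A(s(15, 2)) - 12*o*(-36) = 6 - 12*(-12)*(-36) = 6 + 144*(-36) = 6 - 5184 = -5178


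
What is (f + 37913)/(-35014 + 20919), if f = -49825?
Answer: 11912/14095 ≈ 0.84512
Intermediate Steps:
(f + 37913)/(-35014 + 20919) = (-49825 + 37913)/(-35014 + 20919) = -11912/(-14095) = -11912*(-1/14095) = 11912/14095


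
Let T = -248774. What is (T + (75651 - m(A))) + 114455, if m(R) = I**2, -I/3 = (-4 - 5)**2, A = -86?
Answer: -117717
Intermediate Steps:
I = -243 (I = -3*(-4 - 5)**2 = -3*(-9)**2 = -3*81 = -243)
m(R) = 59049 (m(R) = (-243)**2 = 59049)
(T + (75651 - m(A))) + 114455 = (-248774 + (75651 - 1*59049)) + 114455 = (-248774 + (75651 - 59049)) + 114455 = (-248774 + 16602) + 114455 = -232172 + 114455 = -117717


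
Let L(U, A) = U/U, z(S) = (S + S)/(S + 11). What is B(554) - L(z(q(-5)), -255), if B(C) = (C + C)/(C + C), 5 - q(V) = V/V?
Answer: 0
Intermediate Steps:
q(V) = 4 (q(V) = 5 - V/V = 5 - 1*1 = 5 - 1 = 4)
B(C) = 1 (B(C) = (2*C)/((2*C)) = (2*C)*(1/(2*C)) = 1)
z(S) = 2*S/(11 + S) (z(S) = (2*S)/(11 + S) = 2*S/(11 + S))
L(U, A) = 1
B(554) - L(z(q(-5)), -255) = 1 - 1*1 = 1 - 1 = 0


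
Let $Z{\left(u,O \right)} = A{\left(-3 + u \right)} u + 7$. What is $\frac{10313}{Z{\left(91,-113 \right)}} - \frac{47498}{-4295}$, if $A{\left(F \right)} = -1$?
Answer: $- \frac{40304503}{360780} \approx -111.71$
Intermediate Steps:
$Z{\left(u,O \right)} = 7 - u$ ($Z{\left(u,O \right)} = - u + 7 = 7 - u$)
$\frac{10313}{Z{\left(91,-113 \right)}} - \frac{47498}{-4295} = \frac{10313}{7 - 91} - \frac{47498}{-4295} = \frac{10313}{7 - 91} - - \frac{47498}{4295} = \frac{10313}{-84} + \frac{47498}{4295} = 10313 \left(- \frac{1}{84}\right) + \frac{47498}{4295} = - \frac{10313}{84} + \frac{47498}{4295} = - \frac{40304503}{360780}$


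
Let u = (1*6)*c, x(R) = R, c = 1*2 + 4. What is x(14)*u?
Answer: 504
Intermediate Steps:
c = 6 (c = 2 + 4 = 6)
u = 36 (u = (1*6)*6 = 6*6 = 36)
x(14)*u = 14*36 = 504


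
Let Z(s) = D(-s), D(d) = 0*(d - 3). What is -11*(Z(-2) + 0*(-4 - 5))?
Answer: 0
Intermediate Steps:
D(d) = 0 (D(d) = 0*(-3 + d) = 0)
Z(s) = 0
-11*(Z(-2) + 0*(-4 - 5)) = -11*(0 + 0*(-4 - 5)) = -11*(0 + 0*(-9)) = -11*(0 + 0) = -11*0 = 0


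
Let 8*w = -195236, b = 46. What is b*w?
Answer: -1122607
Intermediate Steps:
w = -48809/2 (w = (⅛)*(-195236) = -48809/2 ≈ -24405.)
b*w = 46*(-48809/2) = -1122607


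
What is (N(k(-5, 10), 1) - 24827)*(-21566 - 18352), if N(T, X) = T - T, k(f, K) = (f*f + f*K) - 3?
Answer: 991044186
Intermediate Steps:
k(f, K) = -3 + f² + K*f (k(f, K) = (f² + K*f) - 3 = -3 + f² + K*f)
N(T, X) = 0
(N(k(-5, 10), 1) - 24827)*(-21566 - 18352) = (0 - 24827)*(-21566 - 18352) = -24827*(-39918) = 991044186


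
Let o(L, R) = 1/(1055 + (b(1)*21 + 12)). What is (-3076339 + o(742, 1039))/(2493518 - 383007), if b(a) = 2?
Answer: -3411659950/2340556699 ≈ -1.4576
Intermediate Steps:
o(L, R) = 1/1109 (o(L, R) = 1/(1055 + (2*21 + 12)) = 1/(1055 + (42 + 12)) = 1/(1055 + 54) = 1/1109)
(-3076339 + o(742, 1039))/(2493518 - 383007) = (-3076339 + 1/1109)/(2493518 - 383007) = -3411659950/1109/2110511 = -3411659950/1109*1/2110511 = -3411659950/2340556699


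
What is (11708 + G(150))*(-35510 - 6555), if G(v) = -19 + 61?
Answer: -494263750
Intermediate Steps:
G(v) = 42
(11708 + G(150))*(-35510 - 6555) = (11708 + 42)*(-35510 - 6555) = 11750*(-42065) = -494263750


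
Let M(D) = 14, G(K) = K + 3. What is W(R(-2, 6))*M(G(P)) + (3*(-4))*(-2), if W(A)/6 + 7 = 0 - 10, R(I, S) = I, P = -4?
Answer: -1404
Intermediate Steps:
W(A) = -102 (W(A) = -42 + 6*(0 - 10) = -42 + 6*(-10) = -42 - 60 = -102)
G(K) = 3 + K
W(R(-2, 6))*M(G(P)) + (3*(-4))*(-2) = -102*14 + (3*(-4))*(-2) = -1428 - 12*(-2) = -1428 + 24 = -1404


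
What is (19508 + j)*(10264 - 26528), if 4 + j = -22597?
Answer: 50304552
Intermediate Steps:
j = -22601 (j = -4 - 22597 = -22601)
(19508 + j)*(10264 - 26528) = (19508 - 22601)*(10264 - 26528) = -3093*(-16264) = 50304552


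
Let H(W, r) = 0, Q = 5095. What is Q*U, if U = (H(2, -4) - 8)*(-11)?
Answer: 448360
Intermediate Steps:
U = 88 (U = (0 - 8)*(-11) = -8*(-11) = 88)
Q*U = 5095*88 = 448360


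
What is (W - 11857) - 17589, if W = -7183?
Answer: -36629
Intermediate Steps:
(W - 11857) - 17589 = (-7183 - 11857) - 17589 = -19040 - 17589 = -36629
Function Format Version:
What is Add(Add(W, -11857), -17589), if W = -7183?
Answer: -36629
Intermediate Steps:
Add(Add(W, -11857), -17589) = Add(Add(-7183, -11857), -17589) = Add(-19040, -17589) = -36629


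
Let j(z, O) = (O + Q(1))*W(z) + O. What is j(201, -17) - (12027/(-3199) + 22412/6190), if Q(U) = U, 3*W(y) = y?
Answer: -10780709974/9900905 ≈ -1088.9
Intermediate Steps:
W(y) = y/3
j(z, O) = O + z*(1 + O)/3 (j(z, O) = (O + 1)*(z/3) + O = (1 + O)*(z/3) + O = z*(1 + O)/3 + O = O + z*(1 + O)/3)
j(201, -17) - (12027/(-3199) + 22412/6190) = (-17 + (1/3)*201 + (1/3)*(-17)*201) - (12027/(-3199) + 22412/6190) = (-17 + 67 - 1139) - (12027*(-1/3199) + 22412*(1/6190)) = -1089 - (-12027/3199 + 11206/3095) = -1089 - 1*(-1375571/9900905) = -1089 + 1375571/9900905 = -10780709974/9900905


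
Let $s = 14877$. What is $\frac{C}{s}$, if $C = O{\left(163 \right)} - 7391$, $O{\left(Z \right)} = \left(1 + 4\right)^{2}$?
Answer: $- \frac{254}{513} \approx -0.49513$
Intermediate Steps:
$O{\left(Z \right)} = 25$ ($O{\left(Z \right)} = 5^{2} = 25$)
$C = -7366$ ($C = 25 - 7391 = -7366$)
$\frac{C}{s} = - \frac{7366}{14877} = \left(-7366\right) \frac{1}{14877} = - \frac{254}{513}$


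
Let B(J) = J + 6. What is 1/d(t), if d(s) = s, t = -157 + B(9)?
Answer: -1/142 ≈ -0.0070423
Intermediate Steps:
B(J) = 6 + J
t = -142 (t = -157 + (6 + 9) = -157 + 15 = -142)
1/d(t) = 1/(-142) = -1/142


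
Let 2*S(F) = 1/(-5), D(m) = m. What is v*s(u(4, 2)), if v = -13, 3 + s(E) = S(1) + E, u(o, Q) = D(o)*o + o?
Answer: -2197/10 ≈ -219.70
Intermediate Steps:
u(o, Q) = o + o² (u(o, Q) = o*o + o = o² + o = o + o²)
S(F) = -⅒ (S(F) = (½)/(-5) = (½)*(-⅕) = -⅒)
s(E) = -31/10 + E (s(E) = -3 + (-⅒ + E) = -31/10 + E)
v*s(u(4, 2)) = -13*(-31/10 + 4*(1 + 4)) = -13*(-31/10 + 4*5) = -13*(-31/10 + 20) = -13*169/10 = -2197/10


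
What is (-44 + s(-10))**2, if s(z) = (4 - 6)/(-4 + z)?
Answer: 94249/49 ≈ 1923.4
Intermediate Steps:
s(z) = -2/(-4 + z)
(-44 + s(-10))**2 = (-44 - 2/(-4 - 10))**2 = (-44 - 2/(-14))**2 = (-44 - 2*(-1/14))**2 = (-44 + 1/7)**2 = (-307/7)**2 = 94249/49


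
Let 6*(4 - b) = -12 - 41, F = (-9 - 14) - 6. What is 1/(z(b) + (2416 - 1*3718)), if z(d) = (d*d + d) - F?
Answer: -36/39437 ≈ -0.00091285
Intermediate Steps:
F = -29 (F = -23 - 6 = -29)
b = 77/6 (b = 4 - (-12 - 41)/6 = 4 - ⅙*(-53) = 4 + 53/6 = 77/6 ≈ 12.833)
z(d) = 29 + d + d² (z(d) = (d*d + d) - 1*(-29) = (d² + d) + 29 = (d + d²) + 29 = 29 + d + d²)
1/(z(b) + (2416 - 1*3718)) = 1/((29 + 77/6 + (77/6)²) + (2416 - 1*3718)) = 1/((29 + 77/6 + 5929/36) + (2416 - 3718)) = 1/(7435/36 - 1302) = 1/(-39437/36) = -36/39437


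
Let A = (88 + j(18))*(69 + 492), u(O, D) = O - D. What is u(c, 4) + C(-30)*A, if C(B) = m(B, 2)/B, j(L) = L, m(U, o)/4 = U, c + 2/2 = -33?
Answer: 237826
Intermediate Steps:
c = -34 (c = -1 - 33 = -34)
m(U, o) = 4*U
C(B) = 4 (C(B) = (4*B)/B = 4)
A = 59466 (A = (88 + 18)*(69 + 492) = 106*561 = 59466)
u(c, 4) + C(-30)*A = (-34 - 1*4) + 4*59466 = (-34 - 4) + 237864 = -38 + 237864 = 237826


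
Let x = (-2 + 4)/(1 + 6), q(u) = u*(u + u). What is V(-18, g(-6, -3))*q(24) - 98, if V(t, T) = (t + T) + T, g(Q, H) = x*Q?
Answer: -173486/7 ≈ -24784.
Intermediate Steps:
q(u) = 2*u² (q(u) = u*(2*u) = 2*u²)
x = 2/7 ≈ 0.28571
g(Q, H) = 2*Q/7
V(t, T) = t + 2*T (V(t, T) = (T + t) + T = t + 2*T)
V(-18, g(-6, -3))*q(24) - 98 = (-18 + 2*((2/7)*(-6)))*(2*24²) - 98 = (-18 + 2*(-12/7))*(2*576) - 98 = (-18 - 24/7)*1152 - 98 = -150/7*1152 - 98 = -172800/7 - 98 = -173486/7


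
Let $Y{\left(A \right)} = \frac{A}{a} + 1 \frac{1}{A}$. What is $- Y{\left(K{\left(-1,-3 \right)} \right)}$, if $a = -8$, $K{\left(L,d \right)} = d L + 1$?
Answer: $\frac{1}{4} \approx 0.25$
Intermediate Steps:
$K{\left(L,d \right)} = 1 + L d$ ($K{\left(L,d \right)} = L d + 1 = 1 + L d$)
$Y{\left(A \right)} = \frac{1}{A} - \frac{A}{8}$ ($Y{\left(A \right)} = \frac{A}{-8} + 1 \frac{1}{A} = A \left(- \frac{1}{8}\right) + \frac{1}{A} = - \frac{A}{8} + \frac{1}{A} = \frac{1}{A} - \frac{A}{8}$)
$- Y{\left(K{\left(-1,-3 \right)} \right)} = - (\frac{1}{1 - -3} - \frac{1 - -3}{8}) = - (\frac{1}{1 + 3} - \frac{1 + 3}{8}) = - (\frac{1}{4} - \frac{1}{2}) = \left(-1\right) \left(- \frac{1}{4}\right) = \frac{1}{4}$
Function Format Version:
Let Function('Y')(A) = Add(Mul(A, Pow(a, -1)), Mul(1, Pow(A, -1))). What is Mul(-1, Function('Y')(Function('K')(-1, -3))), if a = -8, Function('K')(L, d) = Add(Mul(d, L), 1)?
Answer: Rational(1, 4) ≈ 0.25000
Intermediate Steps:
Function('K')(L, d) = Add(1, Mul(L, d)) (Function('K')(L, d) = Add(Mul(L, d), 1) = Add(1, Mul(L, d)))
Function('Y')(A) = Add(Pow(A, -1), Mul(Rational(-1, 8), A)) (Function('Y')(A) = Add(Mul(A, Pow(-8, -1)), Mul(1, Pow(A, -1))) = Add(Mul(A, Rational(-1, 8)), Pow(A, -1)) = Add(Mul(Rational(-1, 8), A), Pow(A, -1)) = Add(Pow(A, -1), Mul(Rational(-1, 8), A)))
Mul(-1, Function('Y')(Function('K')(-1, -3))) = Mul(-1, Add(Pow(Add(1, Mul(-1, -3)), -1), Mul(Rational(-1, 8), Add(1, Mul(-1, -3))))) = Mul(-1, Add(Pow(Add(1, 3), -1), Mul(Rational(-1, 8), Add(1, 3)))) = Mul(-1, Add(Pow(4, -1), Mul(Rational(-1, 8), 4))) = Mul(-1, Add(Rational(1, 4), Rational(-1, 2))) = Mul(-1, Rational(-1, 4)) = Rational(1, 4)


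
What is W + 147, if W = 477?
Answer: 624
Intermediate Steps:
W + 147 = 477 + 147 = 624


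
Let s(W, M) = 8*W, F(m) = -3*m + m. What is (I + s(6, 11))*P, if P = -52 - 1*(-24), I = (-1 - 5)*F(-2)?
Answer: -672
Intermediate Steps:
F(m) = -2*m
I = -24 (I = (-1 - 5)*(-2*(-2)) = -6*4 = -24)
P = -28 (P = -52 + 24 = -28)
(I + s(6, 11))*P = (-24 + 8*6)*(-28) = (-24 + 48)*(-28) = 24*(-28) = -672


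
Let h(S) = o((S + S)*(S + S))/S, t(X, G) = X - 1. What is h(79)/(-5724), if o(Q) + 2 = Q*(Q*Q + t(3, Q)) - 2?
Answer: -3889399300817/113049 ≈ -3.4405e+7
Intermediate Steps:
t(X, G) = -1 + X
o(Q) = -4 + Q*(2 + Q²) (o(Q) = -2 + (Q*(Q*Q + (-1 + 3)) - 2) = -2 + (Q*(Q² + 2) - 2) = -2 + (Q*(2 + Q²) - 2) = -2 + (-2 + Q*(2 + Q²)) = -4 + Q*(2 + Q²))
h(S) = (-4 + 8*S² + 64*S⁶)/S (h(S) = (-4 + ((S + S)*(S + S))³ + 2*((S + S)*(S + S)))/S = (-4 + ((2*S)*(2*S))³ + 2*((2*S)*(2*S)))/S = (-4 + (4*S²)³ + 2*(4*S²))/S = (-4 + 64*S⁶ + 8*S²)/S = (-4 + 8*S² + 64*S⁶)/S)
h(79)/(-5724) = (-4/79 + 8*79 + 64*79⁵)/(-5724) = (-4*1/79 + 632 + 64*3077056399)*(-1/5724) = (-4/79 + 632 + 196931609536)*(-1/5724) = (15557597203268/79)*(-1/5724) = -3889399300817/113049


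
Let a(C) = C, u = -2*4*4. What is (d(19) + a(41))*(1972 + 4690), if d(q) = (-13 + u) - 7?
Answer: -73282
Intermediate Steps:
u = -32 (u = -8*4 = -32)
d(q) = -52 (d(q) = (-13 - 32) - 7 = -45 - 7 = -52)
(d(19) + a(41))*(1972 + 4690) = (-52 + 41)*(1972 + 4690) = -11*6662 = -73282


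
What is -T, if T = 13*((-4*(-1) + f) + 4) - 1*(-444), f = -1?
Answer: -535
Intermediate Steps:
T = 535 (T = 13*((-4*(-1) - 1) + 4) - 1*(-444) = 13*((4 - 1) + 4) + 444 = 13*(3 + 4) + 444 = 13*7 + 444 = 91 + 444 = 535)
-T = -1*535 = -535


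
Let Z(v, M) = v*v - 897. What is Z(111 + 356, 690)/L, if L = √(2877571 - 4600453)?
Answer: -6388*I*√1722882/50673 ≈ -165.47*I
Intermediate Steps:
L = I*√1722882 (L = √(-1722882) = I*√1722882 ≈ 1312.6*I)
Z(v, M) = -897 + v² (Z(v, M) = v² - 897 = -897 + v²)
Z(111 + 356, 690)/L = (-897 + (111 + 356)²)/((I*√1722882)) = (-897 + 467²)*(-I*√1722882/1722882) = (-897 + 218089)*(-I*√1722882/1722882) = 217192*(-I*√1722882/1722882) = -6388*I*√1722882/50673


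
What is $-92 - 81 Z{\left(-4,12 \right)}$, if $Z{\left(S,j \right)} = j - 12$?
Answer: $-92$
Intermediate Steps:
$Z{\left(S,j \right)} = -12 + j$
$-92 - 81 Z{\left(-4,12 \right)} = -92 - 81 \left(-12 + 12\right) = -92 - 0 = -92 + 0 = -92$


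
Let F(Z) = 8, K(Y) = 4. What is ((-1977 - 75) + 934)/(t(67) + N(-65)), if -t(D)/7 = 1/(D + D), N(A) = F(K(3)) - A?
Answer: -149812/9775 ≈ -15.326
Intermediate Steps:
N(A) = 8 - A
t(D) = -7/(2*D) (t(D) = -7/(D + D) = -7*1/(2*D) = -7/(2*D))
((-1977 - 75) + 934)/(t(67) + N(-65)) = ((-1977 - 75) + 934)/(-7/2/67 + (8 - 1*(-65))) = (-2052 + 934)/(-7/2*1/67 + (8 + 65)) = -1118/(-7/134 + 73) = -1118/9775/134 = -1118*134/9775 = -149812/9775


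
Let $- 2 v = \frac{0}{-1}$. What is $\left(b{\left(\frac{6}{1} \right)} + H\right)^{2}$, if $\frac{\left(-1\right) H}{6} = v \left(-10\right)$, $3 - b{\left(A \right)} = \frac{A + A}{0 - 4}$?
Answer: $36$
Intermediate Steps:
$v = 0$ ($v = - \frac{0 \frac{1}{-1}}{2} = - \frac{0 \left(-1\right)}{2} = \left(- \frac{1}{2}\right) 0 = 0$)
$b{\left(A \right)} = 3 + \frac{A}{2}$ ($b{\left(A \right)} = 3 - \frac{A + A}{0 - 4} = 3 - \frac{2 A}{-4} = 3 - 2 A \left(- \frac{1}{4}\right) = 3 - - \frac{A}{2} = 3 + \frac{A}{2}$)
$H = 0$ ($H = - 6 \cdot 0 \left(-10\right) = \left(-6\right) 0 = 0$)
$\left(b{\left(\frac{6}{1} \right)} + H\right)^{2} = \left(\left(3 + \frac{6 \cdot 1^{-1}}{2}\right) + 0\right)^{2} = \left(\left(3 + \frac{6 \cdot 1}{2}\right) + 0\right)^{2} = \left(\left(3 + \frac{1}{2} \cdot 6\right) + 0\right)^{2} = \left(\left(3 + 3\right) + 0\right)^{2} = \left(6 + 0\right)^{2} = 6^{2} = 36$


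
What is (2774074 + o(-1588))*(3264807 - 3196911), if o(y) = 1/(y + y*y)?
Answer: 1719810411944070/9131 ≈ 1.8835e+11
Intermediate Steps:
o(y) = 1/(y + y²)
(2774074 + o(-1588))*(3264807 - 3196911) = (2774074 + 1/((-1588)*(1 - 1588)))*(3264807 - 3196911) = (2774074 - 1/1588/(-1587))*67896 = (2774074 - 1/1588*(-1/1587))*67896 = (2774074 + 1/2520156)*67896 = (6991099235545/2520156)*67896 = 1719810411944070/9131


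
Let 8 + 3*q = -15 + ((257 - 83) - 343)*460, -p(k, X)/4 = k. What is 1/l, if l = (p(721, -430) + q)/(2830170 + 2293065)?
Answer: -1024647/5761 ≈ -177.86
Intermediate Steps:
p(k, X) = -4*k
q = -25921 (q = -8/3 + (-15 + ((257 - 83) - 343)*460)/3 = -8/3 + (-15 + (174 - 343)*460)/3 = -8/3 + (-15 - 169*460)/3 = -8/3 + (-15 - 77740)/3 = -8/3 + (⅓)*(-77755) = -8/3 - 77755/3 = -25921)
l = -5761/1024647 (l = (-4*721 - 25921)/(2830170 + 2293065) = (-2884 - 25921)/5123235 = -28805*1/5123235 = -5761/1024647 ≈ -0.0056224)
1/l = 1/(-5761/1024647) = -1024647/5761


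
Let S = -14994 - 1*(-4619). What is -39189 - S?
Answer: -28814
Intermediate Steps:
S = -10375 (S = -14994 + 4619 = -10375)
-39189 - S = -39189 - 1*(-10375) = -39189 + 10375 = -28814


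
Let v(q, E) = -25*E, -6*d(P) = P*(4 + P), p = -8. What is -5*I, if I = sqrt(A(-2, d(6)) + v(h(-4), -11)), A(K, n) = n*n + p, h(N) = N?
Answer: -5*sqrt(367) ≈ -95.786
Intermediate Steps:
d(P) = -P*(4 + P)/6
A(K, n) = -8 + n**2 (A(K, n) = n*n - 8 = n**2 - 8 = -8 + n**2)
I = sqrt(367) (I = sqrt((-8 + (-1/6*6*(4 + 6))**2) - 25*(-11)) = sqrt((-8 + (-1/6*6*10)**2) + 275) = sqrt((-8 + (-10)**2) + 275) = sqrt((-8 + 100) + 275) = sqrt(92 + 275) = sqrt(367) ≈ 19.157)
-5*I = -5*sqrt(367)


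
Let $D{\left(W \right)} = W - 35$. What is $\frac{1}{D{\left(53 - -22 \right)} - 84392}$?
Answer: $- \frac{1}{84352} \approx -1.1855 \cdot 10^{-5}$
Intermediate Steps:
$D{\left(W \right)} = -35 + W$ ($D{\left(W \right)} = W - 35 = -35 + W$)
$\frac{1}{D{\left(53 - -22 \right)} - 84392} = \frac{1}{\left(-35 + \left(53 - -22\right)\right) - 84392} = \frac{1}{\left(-35 + \left(53 + 22\right)\right) - 84392} = \frac{1}{\left(-35 + 75\right) - 84392} = \frac{1}{40 - 84392} = \frac{1}{-84352} = - \frac{1}{84352}$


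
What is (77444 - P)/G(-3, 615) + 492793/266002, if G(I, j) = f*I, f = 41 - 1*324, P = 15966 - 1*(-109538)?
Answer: -36476917/666182 ≈ -54.755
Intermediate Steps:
P = 125504 (P = 15966 + 109538 = 125504)
f = -283 (f = 41 - 324 = -283)
G(I, j) = -283*I
(77444 - P)/G(-3, 615) + 492793/266002 = (77444 - 1*125504)/((-283*(-3))) + 492793/266002 = (77444 - 125504)/849 + 492793*(1/266002) = -48060*1/849 + 4361/2354 = -16020/283 + 4361/2354 = -36476917/666182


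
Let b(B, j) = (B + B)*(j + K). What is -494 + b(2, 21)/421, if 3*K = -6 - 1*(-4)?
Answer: -623678/1263 ≈ -493.81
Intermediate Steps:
K = -⅔ (K = (-6 - 1*(-4))/3 = (-6 + 4)/3 = (⅓)*(-2) = -⅔ ≈ -0.66667)
b(B, j) = 2*B*(-⅔ + j) (b(B, j) = (B + B)*(j - ⅔) = (2*B)*(-⅔ + j) = 2*B*(-⅔ + j))
-494 + b(2, 21)/421 = -494 + ((⅔)*2*(-2 + 3*21))/421 = -494 + ((⅔)*2*(-2 + 63))*(1/421) = -494 + ((⅔)*2*61)*(1/421) = -494 + (244/3)*(1/421) = -494 + 244/1263 = -623678/1263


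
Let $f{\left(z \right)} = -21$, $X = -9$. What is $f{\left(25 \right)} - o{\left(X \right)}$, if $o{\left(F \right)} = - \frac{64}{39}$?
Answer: $- \frac{755}{39} \approx -19.359$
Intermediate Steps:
$o{\left(F \right)} = - \frac{64}{39}$ ($o{\left(F \right)} = \left(-64\right) \frac{1}{39} = - \frac{64}{39}$)
$f{\left(25 \right)} - o{\left(X \right)} = -21 - - \frac{64}{39} = -21 + \frac{64}{39} = - \frac{755}{39}$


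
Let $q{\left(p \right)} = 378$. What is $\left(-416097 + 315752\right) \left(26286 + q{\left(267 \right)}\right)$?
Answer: $-2675599080$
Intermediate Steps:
$\left(-416097 + 315752\right) \left(26286 + q{\left(267 \right)}\right) = \left(-416097 + 315752\right) \left(26286 + 378\right) = \left(-100345\right) 26664 = -2675599080$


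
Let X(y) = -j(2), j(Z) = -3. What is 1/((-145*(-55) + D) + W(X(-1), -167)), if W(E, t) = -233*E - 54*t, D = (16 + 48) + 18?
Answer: 1/16376 ≈ 6.1065e-5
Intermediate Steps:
D = 82 (D = 64 + 18 = 82)
X(y) = 3 (X(y) = -1*(-3) = 3)
1/((-145*(-55) + D) + W(X(-1), -167)) = 1/((-145*(-55) + 82) + (-233*3 - 54*(-167))) = 1/((7975 + 82) + (-699 + 9018)) = 1/(8057 + 8319) = 1/16376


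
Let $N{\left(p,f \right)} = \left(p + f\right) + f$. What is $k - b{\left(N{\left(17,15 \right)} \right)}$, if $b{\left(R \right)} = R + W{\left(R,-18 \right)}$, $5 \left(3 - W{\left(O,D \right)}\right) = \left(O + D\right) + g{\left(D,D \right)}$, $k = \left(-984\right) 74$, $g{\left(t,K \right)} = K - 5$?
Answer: $- \frac{364324}{5} \approx -72865.0$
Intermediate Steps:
$g{\left(t,K \right)} = -5 + K$
$N{\left(p,f \right)} = p + 2 f$ ($N{\left(p,f \right)} = \left(f + p\right) + f = p + 2 f$)
$k = -72816$
$W{\left(O,D \right)} = 4 - \frac{2 D}{5} - \frac{O}{5}$ ($W{\left(O,D \right)} = 3 - \frac{\left(O + D\right) + \left(-5 + D\right)}{5} = 3 - \frac{\left(D + O\right) + \left(-5 + D\right)}{5} = 3 - \frac{-5 + O + 2 D}{5} = 3 - \left(-1 + \frac{O}{5} + \frac{2 D}{5}\right) = 4 - \frac{2 D}{5} - \frac{O}{5}$)
$b{\left(R \right)} = \frac{56}{5} + \frac{4 R}{5}$ ($b{\left(R \right)} = R - \left(- \frac{56}{5} + \frac{R}{5}\right) = \frac{56}{5} + \frac{4 R}{5}$)
$k - b{\left(N{\left(17,15 \right)} \right)} = -72816 - \left(\frac{56}{5} + \frac{4 \left(17 + 2 \cdot 15\right)}{5}\right) = -72816 - \left(\frac{56}{5} + \frac{4 \left(17 + 30\right)}{5}\right) = -72816 - \left(\frac{56}{5} + \frac{4}{5} \cdot 47\right) = -72816 - \left(\frac{56}{5} + \frac{188}{5}\right) = -72816 - \frac{244}{5} = - \frac{364324}{5}$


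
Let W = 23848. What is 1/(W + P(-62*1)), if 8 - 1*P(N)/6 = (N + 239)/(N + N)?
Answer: 62/1482083 ≈ 4.1833e-5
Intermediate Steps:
P(N) = 48 - 3*(239 + N)/N (P(N) = 48 - 6*(N + 239)/(N + N) = 48 - 6*(239 + N)/(2*N) = 48 - 6*(239 + N)*1/(2*N) = 48 - 3*(239 + N)/N)
1/(W + P(-62*1)) = 1/(23848 + (45 - 717/((-62*1)))) = 1/(23848 + (45 - 717/(-62))) = 1/(23848 + (45 - 717*(-1/62))) = 1/(23848 + (45 + 717/62)) = 1/(23848 + 3507/62) = 1/(1482083/62) = 62/1482083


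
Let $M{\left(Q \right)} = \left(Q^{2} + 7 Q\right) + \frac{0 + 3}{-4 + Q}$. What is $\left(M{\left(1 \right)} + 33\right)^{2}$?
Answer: $1600$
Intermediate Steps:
$M{\left(Q \right)} = Q^{2} + \frac{3}{-4 + Q} + 7 Q$ ($M{\left(Q \right)} = \left(Q^{2} + 7 Q\right) + \frac{3}{-4 + Q} = Q^{2} + \frac{3}{-4 + Q} + 7 Q$)
$\left(M{\left(1 \right)} + 33\right)^{2} = \left(\frac{3 + 1^{3} - 28 + 3 \cdot 1^{2}}{-4 + 1} + 33\right)^{2} = \left(\frac{3 + 1 - 28 + 3 \cdot 1}{-3} + 33\right)^{2} = \left(- \frac{3 + 1 - 28 + 3}{3} + 33\right)^{2} = \left(\left(- \frac{1}{3}\right) \left(-21\right) + 33\right)^{2} = \left(7 + 33\right)^{2} = 40^{2} = 1600$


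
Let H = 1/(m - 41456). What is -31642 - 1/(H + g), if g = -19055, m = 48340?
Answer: -4150627287514/131174619 ≈ -31642.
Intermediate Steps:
H = 1/6884 (H = 1/(48340 - 41456) = 1/6884 ≈ 0.00014526)
-31642 - 1/(H + g) = -31642 - 1/(1/6884 - 19055) = -31642 - 1/(-131174619/6884) = -31642 - 1*(-6884/131174619) = -31642 + 6884/131174619 = -4150627287514/131174619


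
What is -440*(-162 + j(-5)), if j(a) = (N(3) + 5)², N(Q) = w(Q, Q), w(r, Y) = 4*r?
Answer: -55880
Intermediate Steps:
N(Q) = 4*Q
j(a) = 289 (j(a) = (4*3 + 5)² = (12 + 5)² = 17² = 289)
-440*(-162 + j(-5)) = -440*(-162 + 289) = -440*127 = -55880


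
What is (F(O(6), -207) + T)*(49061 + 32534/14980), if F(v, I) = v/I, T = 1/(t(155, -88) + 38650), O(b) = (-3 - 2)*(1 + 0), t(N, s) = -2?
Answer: 71088514272179/59921018640 ≈ 1186.4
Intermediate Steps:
O(b) = -5 (O(b) = -5*1 = -5)
T = 1/38648 (T = 1/(-2 + 38650) = 1/38648 ≈ 2.5875e-5)
(F(O(6), -207) + T)*(49061 + 32534/14980) = (-5/(-207) + 1/38648)*(49061 + 32534/14980) = (-5*(-1/207) + 1/38648)*(49061 + 32534*(1/14980)) = (5/207 + 1/38648)*(49061 + 16267/7490) = (193447/8000136)*(367483157/7490) = 71088514272179/59921018640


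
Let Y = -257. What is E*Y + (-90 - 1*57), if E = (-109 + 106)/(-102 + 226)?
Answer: -17457/124 ≈ -140.78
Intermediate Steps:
E = -3/124 ≈ -0.024194
E*Y + (-90 - 1*57) = -3/124*(-257) + (-90 - 1*57) = 771/124 + (-90 - 57) = 771/124 - 147 = -17457/124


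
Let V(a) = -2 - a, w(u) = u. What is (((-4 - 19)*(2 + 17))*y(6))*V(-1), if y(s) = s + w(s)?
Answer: 5244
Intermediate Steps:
y(s) = 2*s (y(s) = s + s = 2*s)
(((-4 - 19)*(2 + 17))*y(6))*V(-1) = (((-4 - 19)*(2 + 17))*(2*6))*(-2 - 1*(-1)) = (-23*19*12)*(-2 + 1) = -437*12*(-1) = -5244*(-1) = 5244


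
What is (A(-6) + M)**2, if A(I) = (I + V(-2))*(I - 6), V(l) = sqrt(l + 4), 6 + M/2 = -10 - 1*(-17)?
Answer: 5764 - 1776*sqrt(2) ≈ 3252.4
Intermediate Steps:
M = 2 (M = -12 + 2*(-10 - 1*(-17)) = -12 + 2*(-10 + 17) = -12 + 2*7 = -12 + 14 = 2)
V(l) = sqrt(4 + l)
A(I) = (-6 + I)*(I + sqrt(2)) (A(I) = (I + sqrt(4 - 2))*(I - 6) = (I + sqrt(2))*(-6 + I) = (-6 + I)*(I + sqrt(2)))
(A(-6) + M)**2 = (((-6)**2 - 6*(-6) - 6*sqrt(2) - 6*sqrt(2)) + 2)**2 = ((36 + 36 - 6*sqrt(2) - 6*sqrt(2)) + 2)**2 = ((72 - 12*sqrt(2)) + 2)**2 = (74 - 12*sqrt(2))**2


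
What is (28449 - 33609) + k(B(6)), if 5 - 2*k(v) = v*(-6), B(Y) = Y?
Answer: -10279/2 ≈ -5139.5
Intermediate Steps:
k(v) = 5/2 + 3*v (k(v) = 5/2 - v*(-6)/2 = 5/2 - (-3)*v = 5/2 + 3*v)
(28449 - 33609) + k(B(6)) = (28449 - 33609) + (5/2 + 3*6) = -5160 + (5/2 + 18) = -5160 + 41/2 = -10279/2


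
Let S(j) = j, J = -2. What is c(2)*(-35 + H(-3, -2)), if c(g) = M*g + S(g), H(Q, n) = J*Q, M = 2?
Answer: -174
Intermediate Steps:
H(Q, n) = -2*Q
c(g) = 3*g (c(g) = 2*g + g = 3*g)
c(2)*(-35 + H(-3, -2)) = (3*2)*(-35 - 2*(-3)) = 6*(-35 + 6) = 6*(-29) = -174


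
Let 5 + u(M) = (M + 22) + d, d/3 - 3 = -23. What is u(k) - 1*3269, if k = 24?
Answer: -3288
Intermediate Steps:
d = -60 (d = 9 + 3*(-23) = 9 - 69 = -60)
u(M) = -43 + M (u(M) = -5 + ((M + 22) - 60) = -5 + ((22 + M) - 60) = -5 + (-38 + M) = -43 + M)
u(k) - 1*3269 = (-43 + 24) - 1*3269 = -19 - 3269 = -3288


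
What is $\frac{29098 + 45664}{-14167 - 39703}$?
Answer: $- \frac{37381}{26935} \approx -1.3878$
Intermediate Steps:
$\frac{29098 + 45664}{-14167 - 39703} = \frac{74762}{-53870} = 74762 \left(- \frac{1}{53870}\right) = - \frac{37381}{26935}$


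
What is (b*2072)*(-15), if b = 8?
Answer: -248640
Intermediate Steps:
(b*2072)*(-15) = (8*2072)*(-15) = 16576*(-15) = -248640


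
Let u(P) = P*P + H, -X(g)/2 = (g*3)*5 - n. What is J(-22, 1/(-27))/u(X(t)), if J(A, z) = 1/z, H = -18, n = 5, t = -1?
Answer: -27/1582 ≈ -0.017067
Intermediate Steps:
X(g) = 10 - 30*g (X(g) = -2*((g*3)*5 - 1*5) = -2*((3*g)*5 - 5) = -2*(15*g - 5) = -2*(-5 + 15*g) = 10 - 30*g)
u(P) = -18 + P**2 (u(P) = P*P - 18 = P**2 - 18 = -18 + P**2)
J(-22, 1/(-27))/u(X(t)) = 1/((1/(-27))*(-18 + (10 - 30*(-1))**2)) = 1/((-1/27)*(-18 + (10 + 30)**2)) = -27/(-18 + 40**2) = -27/(-18 + 1600) = -27/1582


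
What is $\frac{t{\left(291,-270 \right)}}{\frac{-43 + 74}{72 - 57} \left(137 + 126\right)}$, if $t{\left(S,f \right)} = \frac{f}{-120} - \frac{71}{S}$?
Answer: $\frac{11675}{3163364} \approx 0.0036907$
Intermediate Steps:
$t{\left(S,f \right)} = - \frac{71}{S} - \frac{f}{120}$ ($t{\left(S,f \right)} = f \left(- \frac{1}{120}\right) - \frac{71}{S} = - \frac{f}{120} - \frac{71}{S} = - \frac{71}{S} - \frac{f}{120}$)
$\frac{t{\left(291,-270 \right)}}{\frac{-43 + 74}{72 - 57} \left(137 + 126\right)} = \frac{- \frac{71}{291} - - \frac{9}{4}}{\frac{-43 + 74}{72 - 57} \left(137 + 126\right)} = \frac{\left(-71\right) \frac{1}{291} + \frac{9}{4}}{\frac{31}{15} \cdot 263} = \frac{- \frac{71}{291} + \frac{9}{4}}{31 \cdot \frac{1}{15} \cdot 263} = \frac{2335}{1164 \cdot \frac{31}{15} \cdot 263} = \frac{2335}{1164 \cdot \frac{8153}{15}} = \frac{2335}{1164} \cdot \frac{15}{8153} = \frac{11675}{3163364}$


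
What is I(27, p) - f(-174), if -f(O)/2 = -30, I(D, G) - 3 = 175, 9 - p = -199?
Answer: 118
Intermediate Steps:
p = 208 (p = 9 - 1*(-199) = 9 + 199 = 208)
I(D, G) = 178 (I(D, G) = 3 + 175 = 178)
f(O) = 60 (f(O) = -2*(-30) = 60)
I(27, p) - f(-174) = 178 - 1*60 = 178 - 60 = 118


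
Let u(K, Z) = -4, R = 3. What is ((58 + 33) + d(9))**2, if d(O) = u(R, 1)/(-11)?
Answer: 1010025/121 ≈ 8347.3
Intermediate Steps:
d(O) = 4/11 (d(O) = -4/(-11) = -4*(-1/11) = 4/11)
((58 + 33) + d(9))**2 = ((58 + 33) + 4/11)**2 = (91 + 4/11)**2 = (1005/11)**2 = 1010025/121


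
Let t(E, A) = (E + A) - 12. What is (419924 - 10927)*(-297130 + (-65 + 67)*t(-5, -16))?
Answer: -121552272412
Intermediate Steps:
t(E, A) = -12 + A + E (t(E, A) = (A + E) - 12 = -12 + A + E)
(419924 - 10927)*(-297130 + (-65 + 67)*t(-5, -16)) = (419924 - 10927)*(-297130 + (-65 + 67)*(-12 - 16 - 5)) = 408997*(-297130 + 2*(-33)) = 408997*(-297130 - 66) = 408997*(-297196) = -121552272412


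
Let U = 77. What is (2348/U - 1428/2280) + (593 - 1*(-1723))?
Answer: 34320037/14630 ≈ 2345.9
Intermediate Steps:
(2348/U - 1428/2280) + (593 - 1*(-1723)) = (2348/77 - 1428/2280) + (593 - 1*(-1723)) = (2348*(1/77) - 1428*1/2280) + (593 + 1723) = (2348/77 - 119/190) + 2316 = 436957/14630 + 2316 = 34320037/14630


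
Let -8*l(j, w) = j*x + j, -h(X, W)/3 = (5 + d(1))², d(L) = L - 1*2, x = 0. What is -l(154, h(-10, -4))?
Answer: 77/4 ≈ 19.250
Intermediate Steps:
d(L) = -2 + L (d(L) = L - 2 = -2 + L)
h(X, W) = -48 (h(X, W) = -3*(5 + (-2 + 1))² = -3*(5 - 1)² = -3*4² = -3*16 = -48)
l(j, w) = -j/8 (l(j, w) = -(j*0 + j)/8 = -(0 + j)/8 = -j/8)
-l(154, h(-10, -4)) = -(-1)*154/8 = -1*(-77/4) = 77/4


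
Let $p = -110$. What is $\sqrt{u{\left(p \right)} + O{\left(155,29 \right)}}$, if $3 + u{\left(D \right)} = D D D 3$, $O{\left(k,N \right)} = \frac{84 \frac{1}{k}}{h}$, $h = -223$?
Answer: $\frac{i \sqrt{4770597312546135}}{34565} \approx 1998.3 i$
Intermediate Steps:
$O{\left(k,N \right)} = - \frac{84}{223 k}$ ($O{\left(k,N \right)} = \frac{84 \frac{1}{k}}{-223} = \frac{84}{k} \left(- \frac{1}{223}\right) = - \frac{84}{223 k}$)
$u{\left(D \right)} = -3 + 3 D^{3}$ ($u{\left(D \right)} = -3 + D D D 3 = -3 + D^{2} \cdot 3 D = -3 + 3 D^{3}$)
$\sqrt{u{\left(p \right)} + O{\left(155,29 \right)}} = \sqrt{\left(-3 + 3 \left(-110\right)^{3}\right) - \frac{84}{223 \cdot 155}} = \sqrt{\left(-3 + 3 \left(-1331000\right)\right) - \frac{84}{34565}} = \sqrt{\left(-3 - 3993000\right) - \frac{84}{34565}} = \sqrt{-3993003 - \frac{84}{34565}} = \sqrt{- \frac{138018148779}{34565}} = \frac{i \sqrt{4770597312546135}}{34565}$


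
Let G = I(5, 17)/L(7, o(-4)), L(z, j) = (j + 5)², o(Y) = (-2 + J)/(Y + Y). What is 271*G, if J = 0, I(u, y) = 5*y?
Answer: 368560/441 ≈ 835.74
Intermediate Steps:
o(Y) = -1/Y (o(Y) = (-2 + 0)/(Y + Y) = -2*1/(2*Y) = -1/Y)
L(z, j) = (5 + j)²
G = 1360/441 (G = (5*17)/((5 - 1/(-4))²) = 85/((5 - 1*(-¼))²) = 85/((5 + ¼)²) = 85/((21/4)²) = 85/(441/16) = 85*(16/441) = 1360/441 ≈ 3.0839)
271*G = 271*(1360/441) = 368560/441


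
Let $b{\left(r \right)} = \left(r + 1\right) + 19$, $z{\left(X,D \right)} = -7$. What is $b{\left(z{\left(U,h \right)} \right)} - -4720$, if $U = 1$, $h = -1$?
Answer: $4733$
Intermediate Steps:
$b{\left(r \right)} = 20 + r$ ($b{\left(r \right)} = \left(1 + r\right) + 19 = 20 + r$)
$b{\left(z{\left(U,h \right)} \right)} - -4720 = \left(20 - 7\right) - -4720 = 13 + 4720 = 4733$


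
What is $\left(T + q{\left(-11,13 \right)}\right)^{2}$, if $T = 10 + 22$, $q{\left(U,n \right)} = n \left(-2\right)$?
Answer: $36$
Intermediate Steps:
$q{\left(U,n \right)} = - 2 n$
$T = 32$
$\left(T + q{\left(-11,13 \right)}\right)^{2} = \left(32 - 26\right)^{2} = 6^{2} = 36$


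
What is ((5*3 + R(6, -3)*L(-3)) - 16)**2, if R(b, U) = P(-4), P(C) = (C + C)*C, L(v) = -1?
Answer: 1089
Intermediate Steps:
P(C) = 2*C**2 (P(C) = (2*C)*C = 2*C**2)
R(b, U) = 32 (R(b, U) = 2*(-4)**2 = 2*16 = 32)
((5*3 + R(6, -3)*L(-3)) - 16)**2 = ((5*3 + 32*(-1)) - 16)**2 = ((15 - 32) - 16)**2 = (-17 - 16)**2 = (-33)**2 = 1089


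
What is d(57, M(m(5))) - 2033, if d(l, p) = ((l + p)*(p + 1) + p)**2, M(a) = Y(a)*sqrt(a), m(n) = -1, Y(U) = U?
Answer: -2378 - 6608*I ≈ -2378.0 - 6608.0*I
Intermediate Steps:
M(a) = a**(3/2) (M(a) = a*sqrt(a) = a**(3/2))
d(l, p) = (p + (1 + p)*(l + p))**2 (d(l, p) = ((l + p)*(1 + p) + p)**2 = ((1 + p)*(l + p) + p)**2 = (p + (1 + p)*(l + p))**2)
d(57, M(m(5))) - 2033 = (57 + ((-1)**(3/2))**2 + 2*(-1)**(3/2) + 57*(-1)**(3/2))**2 - 2033 = (57 + (-I)**2 + 2*(-I) + 57*(-I))**2 - 2033 = (57 - 1 - 2*I - 57*I)**2 - 2033 = (56 - 59*I)**2 - 2033 = -2033 + (56 - 59*I)**2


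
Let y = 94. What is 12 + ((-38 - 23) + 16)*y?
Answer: -4218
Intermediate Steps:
12 + ((-38 - 23) + 16)*y = 12 + ((-38 - 23) + 16)*94 = 12 + (-61 + 16)*94 = 12 - 45*94 = 12 - 4230 = -4218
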